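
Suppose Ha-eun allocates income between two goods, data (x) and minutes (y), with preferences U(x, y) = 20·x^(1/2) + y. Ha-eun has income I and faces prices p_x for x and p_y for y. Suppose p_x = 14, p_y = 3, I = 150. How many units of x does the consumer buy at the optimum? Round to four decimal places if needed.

x* = 4.5918

MU_x = 10/√x, MU_y = 1. Tangency: 10/√x = p_x/p_y.
Thus x* = (10·p_y/p_x)² — independent of I — with the rest of income spent on y.
Plugging in: x* = (10·3/14)² = 4.5918.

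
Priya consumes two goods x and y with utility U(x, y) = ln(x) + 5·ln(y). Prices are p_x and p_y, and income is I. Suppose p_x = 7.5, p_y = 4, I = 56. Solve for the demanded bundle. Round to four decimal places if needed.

Tangency: MRS = (1/5)·y/x = p_x/p_y.
Rearranging, p_y·y = 5·p_x·x. Substituting into the budget gives p_x·x·(1 + 5) = I.
Demand: x*(p_x,p_y,I) = 1/6·I/p_x and y* = 5/6·I/p_y.
At p_x=7.5, p_y=4, I=56: x* = 1/6·56/7.5 = 1.2444, y* = 11.6667.

x* = 1.2444, y* = 11.6667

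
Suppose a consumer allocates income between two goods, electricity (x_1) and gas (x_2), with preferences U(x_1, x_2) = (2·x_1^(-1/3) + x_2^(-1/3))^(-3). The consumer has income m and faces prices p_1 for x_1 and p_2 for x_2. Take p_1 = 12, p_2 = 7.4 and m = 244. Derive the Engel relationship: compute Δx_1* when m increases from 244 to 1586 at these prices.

Δx_1* = 73.2414

MRS = MU_x_1/MU_x_2 = 2·(x_2/x_1)^(4/3). Set equal to p_1/p_2.
Solve for the ratio: x_2/x_1 = [(1/2)·p_1/p_2]^(0.75).
With the ratio pinned down, the budget gives x_1* = m/(p_1 + p_2·(x_2/x_1)) and x_2* = (x_2/x_1)·x_1*.
Numerically x_2/x_1 = 0.854456, so x_1* = 244/(12 + 7.4·0.854456) = 13.3166.
At m' = 1586: x_1* = 86.558. Change: 86.558 − 13.3166 = 73.2414.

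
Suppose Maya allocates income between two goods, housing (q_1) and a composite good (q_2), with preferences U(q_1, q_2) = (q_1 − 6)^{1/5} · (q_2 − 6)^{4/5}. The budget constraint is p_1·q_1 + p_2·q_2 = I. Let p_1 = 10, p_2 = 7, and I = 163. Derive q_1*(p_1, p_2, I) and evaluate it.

q_1* = 7.22

Let q_1' = q_1−6, q_2' = q_2−6. MRS = (1/4)·q_2'/q_1' = p_1/p_2.
After buying the subsistence bundle (6, 6), a share 0.2 of the remaining income goes to q_1: q_1* = 6 + 0.2·(I − 6p_1 − 6p_2)/p_1.
Discretionary income = 163 − 6·10 − 6·7 = 61; q_1* = 6 + 0.2·61/10 = 7.22.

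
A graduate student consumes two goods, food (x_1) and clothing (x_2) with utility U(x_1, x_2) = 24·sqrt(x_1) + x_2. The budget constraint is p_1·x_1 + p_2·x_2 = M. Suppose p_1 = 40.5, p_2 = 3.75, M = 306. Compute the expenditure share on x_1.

Solve: √x_1 = 12·p_2/p_1, so x_1*(p_1,p_2) = (12·p_2/p_1)², and x_2* = (M − p_1·x_1*)/p_2.
Plugging in: x_1* = (12·3.75/40.5)² = 1.2346, x_2* = 68.2667.
Expenditure on x_1: 40.5·1.2346 = 50; share = 0.1634.

share on x_1 = 0.1634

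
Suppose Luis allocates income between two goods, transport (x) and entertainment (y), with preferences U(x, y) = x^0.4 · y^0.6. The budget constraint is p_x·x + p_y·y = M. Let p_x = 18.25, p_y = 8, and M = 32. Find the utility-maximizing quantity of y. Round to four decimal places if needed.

MU_x/MU_y = (0.4·y)/(0.6·x); tangency sets this equal to p_x/p_y.
So 0.4·p_y·y = 0.6·p_x·x; combined with the budget, a share 0.4 of income goes to x.
Demand: x*(p_x,p_y,M) = 0.4·M/p_x and y* = 0.6·M/p_y.
At p_x=18.25, p_y=8, M=32: y* = 0.6·32/8 = 2.4.

y* = 2.4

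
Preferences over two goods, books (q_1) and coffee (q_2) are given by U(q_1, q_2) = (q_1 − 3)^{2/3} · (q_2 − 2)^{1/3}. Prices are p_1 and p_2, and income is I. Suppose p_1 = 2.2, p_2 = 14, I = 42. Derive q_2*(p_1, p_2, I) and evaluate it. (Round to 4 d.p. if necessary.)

q_2* = 2.1762

MRS = 2·(q_2−2)/(q_1−3). Tangency with p_1/p_2 gives q_2−2 = (1/2)·(p_1/p_2)·(q_1−3).
Substituting into the budget: q_1* = 3 + 2/3·(I − 3·p_1 − 2·p_2)/p_1, and q_2* = 2 + 1/3·(…)/p_2.
Discretionary income = 42 − 3·2.2 − 2·14 = 7.4; q_2* = 2 + 1/3·7.4/14 = 2.1762.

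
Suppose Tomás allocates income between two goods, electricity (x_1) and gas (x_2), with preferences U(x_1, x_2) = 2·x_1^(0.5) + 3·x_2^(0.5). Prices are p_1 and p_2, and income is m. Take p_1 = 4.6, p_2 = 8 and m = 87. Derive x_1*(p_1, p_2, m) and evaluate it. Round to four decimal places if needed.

x_1* = 8.2455

Substitute x_2 = (x_2/x_1)·x_1 into the budget: x_1* = m/(p_1 + p_2·(x_2/x_1)).
Numerically x_2/x_1 = 0.743906, so x_1* = 87/(4.6 + 8·0.743906) = 8.2455.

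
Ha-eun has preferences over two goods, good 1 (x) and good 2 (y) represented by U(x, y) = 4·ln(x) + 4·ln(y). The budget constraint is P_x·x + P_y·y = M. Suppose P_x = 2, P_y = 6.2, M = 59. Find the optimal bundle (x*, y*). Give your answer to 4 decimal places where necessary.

MU_x/MU_y = (4·y)/(4·x); tangency sets this equal to P_x/P_y.
Rearranging, P_y·y = P_x·x. Substituting into the budget gives P_x·x·(1 + 1) = M.
Demand: x*(P_x,P_y,M) = 0.5·M/P_x and y* = 0.5·M/P_y.
At P_x=2, P_y=6.2, M=59: x* = 0.5·59/2 = 14.75, y* = 4.7581.

x* = 14.75, y* = 4.7581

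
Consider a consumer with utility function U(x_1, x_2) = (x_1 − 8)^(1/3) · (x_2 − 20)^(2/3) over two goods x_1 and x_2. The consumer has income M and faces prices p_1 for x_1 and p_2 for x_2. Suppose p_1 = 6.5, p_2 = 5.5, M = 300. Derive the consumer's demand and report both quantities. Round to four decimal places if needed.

x_1* = 15.0769, x_2* = 36.7273

Let x_1' = x_1−8, x_2' = x_2−20. MRS = (1/2)·x_2'/x_1' = p_1/p_2.
After buying the subsistence bundle (8, 20), a share 1/3 of the remaining income goes to x_1: x_1* = 8 + 1/3·(M − 8p_1 − 20p_2)/p_1.
Discretionary income = 300 − 8·6.5 − 20·5.5 = 138; x_1* = 8 + 1/3·138/6.5 = 15.0769; x_2* = 20 + 2/3·138/5.5 = 36.7273.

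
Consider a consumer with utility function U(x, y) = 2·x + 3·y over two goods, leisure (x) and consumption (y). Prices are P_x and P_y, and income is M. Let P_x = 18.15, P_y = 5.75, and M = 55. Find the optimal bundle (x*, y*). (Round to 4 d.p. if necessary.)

x* = 0, y* = 9.5652

Linear utility — the consumer picks whichever good has higher MU/price: 2/18.15 = 0.1102 vs 3/5.75 = 0.5217.
y gives more utility per dollar, so spend all income on y: y* = M/P_y, x* = 0.
Numerically: x* = 0, y* = 9.5652.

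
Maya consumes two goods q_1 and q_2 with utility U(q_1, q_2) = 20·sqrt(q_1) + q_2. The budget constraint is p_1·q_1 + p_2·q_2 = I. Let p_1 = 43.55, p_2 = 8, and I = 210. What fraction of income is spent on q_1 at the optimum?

share on q_1 = 0.6998

Utility is quasi-linear in q_2; the FOC for q_1 is 10/√q_1 = p_1/p_2.
Solve: √q_1 = 10·p_2/p_1, so q_1*(p_1,p_2) = (10·p_2/p_1)², and q_2* = (I − p_1·q_1*)/p_2.
Plugging in: q_1* = (10·8/43.55)² = 3.3745, q_2* = 7.8803.
Expenditure on q_1: 43.55·3.3745 = 146.9575; share = 0.6998.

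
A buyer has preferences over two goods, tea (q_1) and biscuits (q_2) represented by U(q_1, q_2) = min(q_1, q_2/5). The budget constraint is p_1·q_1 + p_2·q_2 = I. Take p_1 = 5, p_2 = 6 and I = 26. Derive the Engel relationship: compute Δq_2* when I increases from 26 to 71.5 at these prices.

With perfect complements, no substitution: consume in ratio q_1:q_2 = 1:5.
Budget: p_1·q_1 + p_2·5·q_1 = I, so (p_1 + 5·p_2)·q_1 = I.
Demand: q_1*(p_1,p_2,I) = I/(p_1 + 5·p_2), q_2* = 5·I/(p_1 + 5·p_2).
Here 5 + 5·6 = 35, giving q_2* = 3.7143.
At I' = 71.5: q_2* = 10.2143. Change: 10.2143 − 3.7143 = 6.5.

Δq_2* = 6.5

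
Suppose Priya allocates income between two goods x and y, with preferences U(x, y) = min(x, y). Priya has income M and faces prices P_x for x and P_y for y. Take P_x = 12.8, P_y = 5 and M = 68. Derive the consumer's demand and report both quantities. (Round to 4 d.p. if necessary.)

Here 12.8 + 5 = 17.8, giving x* = 3.8202 and y* = 3.8202.

x* = 3.8202, y* = 3.8202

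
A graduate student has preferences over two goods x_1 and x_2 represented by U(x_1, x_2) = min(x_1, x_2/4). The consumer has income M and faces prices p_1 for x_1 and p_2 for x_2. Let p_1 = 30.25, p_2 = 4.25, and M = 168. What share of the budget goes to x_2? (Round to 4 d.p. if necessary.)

share on x_2 = 0.3598

With perfect complements, no substitution: consume in ratio x_1:x_2 = 1:4.
Budget: p_1·x_1 + p_2·4·x_1 = M, so (p_1 + 4·p_2)·x_1 = M.
Demand: x_1*(p_1,p_2,M) = M/(p_1 + 4·p_2), x_2* = 4·M/(p_1 + 4·p_2).
Here 30.25 + 4·4.25 = 47.25, giving x_1* = 3.5556 and x_2* = 14.2222.
Expenditure on x_2: 4.25·14.2222 = 60.4444; share = 0.3598.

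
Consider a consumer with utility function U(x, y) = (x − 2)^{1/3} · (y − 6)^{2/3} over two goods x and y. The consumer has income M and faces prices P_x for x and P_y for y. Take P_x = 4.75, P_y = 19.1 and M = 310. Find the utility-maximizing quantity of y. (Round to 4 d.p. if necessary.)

Let x' = x−2, y' = y−6. MRS = (1/2)·y'/x' = P_x/P_y.
Substituting into the budget: x* = 2 + 1/3·(M − 2·P_x − 6·P_y)/P_x, and y* = 6 + 2/3·(…)/P_y.
Discretionary income = 310 − 2·4.75 − 6·19.1 = 185.9; y* = 6 + 2/3·185.9/19.1 = 12.4887.

y* = 12.4887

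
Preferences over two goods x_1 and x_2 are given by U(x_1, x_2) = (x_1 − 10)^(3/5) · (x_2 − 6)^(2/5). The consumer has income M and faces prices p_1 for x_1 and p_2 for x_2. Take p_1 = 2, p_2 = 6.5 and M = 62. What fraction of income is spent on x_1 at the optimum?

share on x_1 = 0.3516

This is Cobb-Douglas in (x_1−10, x_2−6): tangency gives 0.6·p_2·(x_2−6) = 0.4·p_1·(x_1−10).
After buying the subsistence bundle (10, 6), a share 0.6 of the remaining income goes to x_1: x_1* = 10 + 0.6·(M − 10p_1 − 6p_2)/p_1.
Discretionary income = 62 − 10·2 − 6·6.5 = 3; x_1* = 10 + 0.6·3/2 = 10.9; x_2* = 6 + 0.4·3/6.5 = 6.1846.
Expenditure on x_1: 2·10.9 = 21.8; share = 0.3516.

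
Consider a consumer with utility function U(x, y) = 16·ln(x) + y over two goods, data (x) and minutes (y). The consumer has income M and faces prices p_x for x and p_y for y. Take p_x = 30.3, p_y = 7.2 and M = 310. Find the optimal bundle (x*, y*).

x* = 3.802, y* = 27.0556

Set MRS = p_x/p_y: (16/x)/1 = p_x/p_y.
So x*(p_x,p_y) = 16·p_y/p_x, independent of income; and y* = (M − 16·p_y)/p_y.
At the given prices: x* = 16·7.2/30.3 = 3.802, and y* = 27.0556.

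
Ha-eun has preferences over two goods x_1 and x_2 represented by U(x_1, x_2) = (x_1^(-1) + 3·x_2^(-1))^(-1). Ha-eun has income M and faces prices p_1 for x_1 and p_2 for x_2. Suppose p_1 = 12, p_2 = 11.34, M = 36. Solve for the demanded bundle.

With the ratio pinned down, the budget gives x_1* = M/(p_1 + p_2·(x_2/x_1)) and x_2* = (x_2/x_1)·x_1*.
Numerically x_2/x_1 = 1.781742, so x_1* = 36/(12 + 11.34·1.781742) = 1.1178 and x_2* = 1.781742·1.1178 = 1.9917.

x_1* = 1.1178, x_2* = 1.9917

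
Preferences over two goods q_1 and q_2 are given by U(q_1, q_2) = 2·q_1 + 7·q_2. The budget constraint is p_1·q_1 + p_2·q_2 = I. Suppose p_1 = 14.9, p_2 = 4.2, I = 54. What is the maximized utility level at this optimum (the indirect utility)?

V = 90

Perfect substitutes: compare marginal utility per dollar. 2/p_1 vs 7/p_2 → 0.1342 vs 1.6667.
q_2 gives more utility per dollar, so spend all income on q_2: q_2* = I/p_2, q_1* = 0.
Numerically: q_1* = 0, q_2* = 12.8571.
Utility at the optimum: U(0, 12.8571) = 90.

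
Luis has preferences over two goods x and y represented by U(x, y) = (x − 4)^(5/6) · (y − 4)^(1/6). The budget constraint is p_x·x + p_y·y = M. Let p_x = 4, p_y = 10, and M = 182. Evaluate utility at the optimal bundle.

Let x' = x−4, y' = y−4. MRS = 5·y'/x' = p_x/p_y.
Substituting into the budget: x* = 4 + 5/6·(M − 4·p_x − 4·p_y)/p_x, and y* = 4 + 1/6·(…)/p_y.
Discretionary income = 182 − 4·4 − 4·10 = 126; x* = 4 + 5/6·126/4 = 30.25; y* = 4 + 1/6·126/10 = 6.1.
Utility at the optimum: U(30.25, 6.1) = 17.231.

V = 17.231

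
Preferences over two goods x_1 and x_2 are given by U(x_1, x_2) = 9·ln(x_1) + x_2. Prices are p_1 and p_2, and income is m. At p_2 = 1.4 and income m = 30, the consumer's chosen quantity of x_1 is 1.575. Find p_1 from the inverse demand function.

p_1 = 8

Set MRS = p_1/p_2: (9/x_1)/1 = p_1/p_2.
So x_1*(p_1,p_2) = 9·p_2/p_1, independent of income; and x_2* = (m − 9·p_2)/p_2.
Set x_1* = 1.575 in the demand function and solve for p_1: p_1 = 8.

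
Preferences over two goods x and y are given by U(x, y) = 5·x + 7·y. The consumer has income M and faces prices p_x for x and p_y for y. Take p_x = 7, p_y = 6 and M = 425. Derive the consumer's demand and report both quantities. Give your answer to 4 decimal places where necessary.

x* = 0, y* = 70.8333

Perfect substitutes: compare marginal utility per dollar. 5/p_x vs 7/p_y → 0.7143 vs 1.1667.
y gives more utility per dollar, so spend all income on y: y* = M/p_y, x* = 0.
Numerically: x* = 0, y* = 70.8333.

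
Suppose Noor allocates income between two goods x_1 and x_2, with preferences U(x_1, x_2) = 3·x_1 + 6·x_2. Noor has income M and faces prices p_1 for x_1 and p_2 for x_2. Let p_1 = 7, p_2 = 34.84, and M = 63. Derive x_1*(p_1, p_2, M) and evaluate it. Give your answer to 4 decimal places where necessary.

Perfect substitutes: compare marginal utility per dollar. 3/p_1 vs 6/p_2 → 0.4286 vs 0.1722.
x_1 gives more utility per dollar, so spend all income on x_1: x_1* = M/p_1, x_2* = 0.
Numerically: x_1* = 9, x_2* = 0.

x_1* = 9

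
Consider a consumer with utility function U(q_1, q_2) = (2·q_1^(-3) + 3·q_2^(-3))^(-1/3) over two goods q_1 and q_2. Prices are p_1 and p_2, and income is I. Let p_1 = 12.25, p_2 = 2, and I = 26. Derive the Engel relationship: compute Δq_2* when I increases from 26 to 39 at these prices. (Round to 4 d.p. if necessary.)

Δq_2* = 1.4387

MRS = MU_q_1/MU_q_2 = (2/3)·(q_2/q_1)^(4). Set equal to p_1/p_2.
Solve for the ratio: q_2/q_1 = [(3/2)·p_1/p_2]^(0.25).
Substitute q_2 = (q_2/q_1)·q_1 into the budget: q_1* = I/(p_1 + p_2·(q_2/q_1)).
Numerically q_2/q_1 = 1.741002, so q_1* = 26/(12.25 + 2·1.741002) = 1.6527 and q_2* = 1.741002·1.6527 = 2.8773.
At I' = 39: q_2* = 4.316. Change: 4.316 − 2.8773 = 1.4387.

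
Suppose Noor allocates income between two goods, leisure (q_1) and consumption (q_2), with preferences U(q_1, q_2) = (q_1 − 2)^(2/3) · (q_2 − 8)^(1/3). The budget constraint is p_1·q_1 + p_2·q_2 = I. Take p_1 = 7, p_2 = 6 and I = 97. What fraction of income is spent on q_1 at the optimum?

share on q_1 = 0.3849

This is Cobb-Douglas in (q_1−2, q_2−8): tangency gives 2/3·p_2·(q_2−8) = 1/3·p_1·(q_1−2).
After buying the subsistence bundle (2, 8), a share 2/3 of the remaining income goes to q_1: q_1* = 2 + 2/3·(I − 2p_1 − 8p_2)/p_1.
Discretionary income = 97 − 2·7 − 8·6 = 35; q_1* = 2 + 2/3·35/7 = 5.3333; q_2* = 8 + 1/3·35/6 = 9.9444.
Expenditure on q_1: 7·5.3333 = 37.3333; share = 0.3849.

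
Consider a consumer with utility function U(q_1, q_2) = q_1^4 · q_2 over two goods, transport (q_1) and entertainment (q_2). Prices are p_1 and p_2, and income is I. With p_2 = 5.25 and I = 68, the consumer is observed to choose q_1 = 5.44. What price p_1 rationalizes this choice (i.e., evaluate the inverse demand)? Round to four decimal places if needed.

Tangency: MRS = 4·q_2/q_1 = p_1/p_2.
So 4·p_2·q_2 = p_1·q_1; combined with the budget, a share 0.8 of income goes to q_1.
Demand: q_1*(p_1,p_2,I) = 0.8·I/p_1 and q_2* = 0.2·I/p_2.
Set q_1* = 5.44 in the demand function and solve for p_1: p_1 = 10.

p_1 = 10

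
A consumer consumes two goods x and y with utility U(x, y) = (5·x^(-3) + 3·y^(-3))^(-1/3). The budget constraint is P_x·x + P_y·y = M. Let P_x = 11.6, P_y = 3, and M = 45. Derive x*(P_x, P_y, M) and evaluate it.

x* = 2.9407

MU_x ∝ 5·x^(-4), MU_y ∝ 3·y^(-4), so MRS = (5/3)·(y/x)^(4) = P_x/P_y.
Solve for the ratio: y/x = [(3/5)·P_x/P_y]^(0.25).
Substitute y = (y/x)·x into the budget: x* = M/(P_x + P_y·(y/x)).
Numerically y/x = 1.234162, so x* = 45/(11.6 + 3·1.234162) = 2.9407.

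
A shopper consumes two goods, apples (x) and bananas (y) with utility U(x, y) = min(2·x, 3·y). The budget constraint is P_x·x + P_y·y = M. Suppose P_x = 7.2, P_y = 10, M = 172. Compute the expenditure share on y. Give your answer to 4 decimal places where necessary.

share on y = 0.4808

With perfect complements, no substitution: consume in ratio x:y = 3:2.
Budget: P_x·x + P_y·(2/3)·x = M, so (3·P_x + 2·P_y)·x = 3·M.
Demand: x*(P_x,P_y,M) = 3·M/(3·P_x + 2·P_y), y* = 2·M/(3·P_x + 2·P_y).
Here 3·7.2 + 2·10 = 41.6, giving x* = 12.4038 and y* = 8.2692.
Expenditure on y: 10·8.2692 = 82.6923; share = 0.4808.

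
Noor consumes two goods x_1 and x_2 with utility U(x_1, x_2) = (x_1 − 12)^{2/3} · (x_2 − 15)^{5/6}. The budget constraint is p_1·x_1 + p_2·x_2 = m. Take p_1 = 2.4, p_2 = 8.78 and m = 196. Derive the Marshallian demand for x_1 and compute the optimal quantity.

MRS = (4/5)·(x_2−15)/(x_1−12). Tangency with p_1/p_2 gives x_2−15 = (5/4)·(p_1/p_2)·(x_1−12).
Substituting into the budget: x_1* = 12 + 4/9·(m − 12·p_1 − 15·p_2)/p_1, and x_2* = 15 + 5/9·(…)/p_2.
Discretionary income = 196 − 12·2.4 − 15·8.78 = 35.5; x_1* = 12 + 4/9·35.5/2.4 = 18.5741.

x_1* = 18.5741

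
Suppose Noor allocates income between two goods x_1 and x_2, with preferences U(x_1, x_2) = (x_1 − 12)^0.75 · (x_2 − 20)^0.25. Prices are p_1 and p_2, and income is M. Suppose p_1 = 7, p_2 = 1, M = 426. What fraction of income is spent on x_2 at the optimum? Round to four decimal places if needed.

share on x_2 = 0.2359

Substituting into the budget: x_1* = 12 + 0.75·(M − 12·p_1 − 20·p_2)/p_1, and x_2* = 20 + 0.25·(…)/p_2.
Discretionary income = 426 − 12·7 − 20·1 = 322; x_1* = 12 + 0.75·322/7 = 46.5; x_2* = 20 + 0.25·322/1 = 100.5.
Expenditure on x_2: 1·100.5 = 100.5; share = 0.2359.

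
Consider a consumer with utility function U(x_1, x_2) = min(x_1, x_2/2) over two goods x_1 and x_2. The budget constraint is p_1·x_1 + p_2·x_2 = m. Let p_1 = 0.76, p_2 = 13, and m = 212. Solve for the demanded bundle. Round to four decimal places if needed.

Here 0.76 + 2·13 = 26.76, giving x_1* = 7.9223 and x_2* = 15.8445.

x_1* = 7.9223, x_2* = 15.8445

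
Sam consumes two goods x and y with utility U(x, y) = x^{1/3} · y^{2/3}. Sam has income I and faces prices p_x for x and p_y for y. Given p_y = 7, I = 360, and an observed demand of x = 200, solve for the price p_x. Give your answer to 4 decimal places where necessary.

Tangency: MRS = (1/2)·y/x = p_x/p_y.
Rearranging, p_y·y = 2·p_x·x. Substituting into the budget gives p_x·x·(1 + 2) = I.
Demand: x*(p_x,p_y,I) = 1/3·I/p_x and y* = 2/3·I/p_y.
Set x* = 200 in the demand function and solve for p_x: p_x = 0.6.

p_x = 0.6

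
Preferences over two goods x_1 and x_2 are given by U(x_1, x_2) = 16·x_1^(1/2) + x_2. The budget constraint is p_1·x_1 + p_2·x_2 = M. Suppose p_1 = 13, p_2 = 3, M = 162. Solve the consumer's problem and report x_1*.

x_1* = 3.4083

Utility is quasi-linear in x_2; the FOC for x_1 is 8/√x_1 = p_1/p_2.
Thus x_1* = (8·p_2/p_1)² — independent of M — with the rest of income spent on x_2.
Plugging in: x_1* = (8·3/13)² = 3.4083.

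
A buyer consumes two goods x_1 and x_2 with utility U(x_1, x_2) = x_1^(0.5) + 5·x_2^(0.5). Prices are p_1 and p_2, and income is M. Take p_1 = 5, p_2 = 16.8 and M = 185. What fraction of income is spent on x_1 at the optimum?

share on x_1 = 0.1185

Numerically x_2/x_1 = 2.214427, so x_1* = 185/(5 + 16.8·2.214427) = 4.3836 and x_2* = 2.214427·4.3836 = 9.7073.
Expenditure on x_1: 5·4.3836 = 21.9182; share = 0.1185.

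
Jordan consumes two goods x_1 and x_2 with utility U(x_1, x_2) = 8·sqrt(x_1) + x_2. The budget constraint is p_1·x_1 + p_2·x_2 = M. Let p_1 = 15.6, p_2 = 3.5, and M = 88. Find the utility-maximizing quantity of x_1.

x_1* = 0.8054

MU_x_1 = 4/√x_1, MU_x_2 = 1. Tangency: 4/√x_1 = p_1/p_2.
Thus x_1* = (4·p_2/p_1)² — independent of M — with the rest of income spent on x_2.
Plugging in: x_1* = (4·3.5/15.6)² = 0.8054.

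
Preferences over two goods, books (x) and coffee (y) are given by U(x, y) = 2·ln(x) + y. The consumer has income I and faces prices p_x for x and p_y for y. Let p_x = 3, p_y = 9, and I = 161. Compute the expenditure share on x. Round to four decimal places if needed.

MU_x = 2/x, MU_y = 1. Tangency: 2/x = p_x/p_y.
So x*(p_x,p_y) = 2·p_y/p_x, independent of income; and y* = (I − 2·p_y)/p_y.
At the given prices: x* = 2·9/3 = 6, and y* = 15.8889.
Expenditure on x: 3·6 = 18; share = 0.1118.

share on x = 0.1118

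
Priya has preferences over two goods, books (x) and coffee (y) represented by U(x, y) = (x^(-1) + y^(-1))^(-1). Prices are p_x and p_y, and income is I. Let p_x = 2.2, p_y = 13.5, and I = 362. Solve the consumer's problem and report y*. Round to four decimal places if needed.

y* = 19.1031

MU_x ∝ x^(-2), MU_y ∝ y^(-2), so MRS = (y/x)^(2) = p_x/p_y.
Solve for the ratio: y/x = [p_x/p_y]^(0.5).
Substitute y = (y/x)·x into the budget: x* = I/(p_x + p_y·(y/x)).
Numerically y/x = 0.403687, so x* = 362/(2.2 + 13.5·0.403687) = 47.3217 and y* = 0.403687·47.3217 = 19.1031.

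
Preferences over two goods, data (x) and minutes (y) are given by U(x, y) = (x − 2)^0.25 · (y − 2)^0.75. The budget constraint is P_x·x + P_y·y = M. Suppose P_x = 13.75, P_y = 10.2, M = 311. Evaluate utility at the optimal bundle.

V = 13.6419

Substituting into the budget: x* = 2 + 0.25·(M − 2·P_x − 2·P_y)/P_x, and y* = 2 + 0.75·(…)/P_y.
Discretionary income = 311 − 2·13.75 − 2·10.2 = 263.1; x* = 2 + 0.25·263.1/13.75 = 6.7836; y* = 2 + 0.75·263.1/10.2 = 21.3456.
Utility at the optimum: U(6.7836, 21.3456) = 13.6419.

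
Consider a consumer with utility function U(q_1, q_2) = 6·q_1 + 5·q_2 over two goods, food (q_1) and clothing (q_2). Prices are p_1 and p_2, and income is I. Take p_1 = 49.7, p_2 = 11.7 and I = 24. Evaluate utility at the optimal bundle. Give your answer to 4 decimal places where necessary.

V = 10.2564

Perfect substitutes: compare marginal utility per dollar. 6/p_1 vs 5/p_2 → 0.1207 vs 0.4274.
q_2 gives more utility per dollar, so spend all income on q_2: q_2* = I/p_2, q_1* = 0.
Numerically: q_1* = 0, q_2* = 2.0513.
Utility at the optimum: U(0, 2.0513) = 10.2564.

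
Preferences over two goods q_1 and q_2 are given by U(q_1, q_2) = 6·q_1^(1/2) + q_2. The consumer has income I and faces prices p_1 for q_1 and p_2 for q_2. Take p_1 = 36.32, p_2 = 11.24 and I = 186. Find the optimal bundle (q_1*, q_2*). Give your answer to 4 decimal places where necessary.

Set MRS = p_1/p_2: 3·q_1^(−1/2) = p_1/p_2.
Solve: √q_1 = 3·p_2/p_1, so q_1*(p_1,p_2) = (3·p_2/p_1)², and q_2* = (I − p_1·q_1*)/p_2.
Plugging in: q_1* = (3·11.24/36.32)² = 0.862, q_2* = 13.7628.

q_1* = 0.862, q_2* = 13.7628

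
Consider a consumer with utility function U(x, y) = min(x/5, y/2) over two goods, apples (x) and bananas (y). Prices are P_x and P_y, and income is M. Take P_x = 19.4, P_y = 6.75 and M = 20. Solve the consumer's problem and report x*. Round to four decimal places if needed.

Demand: x*(P_x,P_y,M) = 5·M/(5·P_x + 2·P_y), y* = 2·M/(5·P_x + 2·P_y).
Here 5·19.4 + 2·6.75 = 110.5, giving x* = 0.905.

x* = 0.905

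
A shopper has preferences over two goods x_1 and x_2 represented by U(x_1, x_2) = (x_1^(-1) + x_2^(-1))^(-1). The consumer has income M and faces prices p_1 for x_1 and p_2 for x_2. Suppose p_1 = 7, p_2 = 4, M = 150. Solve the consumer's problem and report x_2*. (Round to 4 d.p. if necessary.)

x_2* = 16.1438

MRS = MU_x_1/MU_x_2 = (x_2/x_1)^(2). Set equal to p_1/p_2.
Hence x_2/x_1 = (p_1/p_2)^(1/(2)), i.e. raised to the 0.5 power.
With the ratio pinned down, the budget gives x_1* = M/(p_1 + p_2·(x_2/x_1)) and x_2* = (x_2/x_1)·x_1*.
Numerically x_2/x_1 = 1.322876, so x_1* = 150/(7 + 4·1.322876) = 12.2036 and x_2* = 1.322876·12.2036 = 16.1438.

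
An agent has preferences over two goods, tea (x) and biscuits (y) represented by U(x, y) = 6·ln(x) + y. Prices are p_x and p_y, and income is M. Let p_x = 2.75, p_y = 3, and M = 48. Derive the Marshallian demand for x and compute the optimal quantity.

x* = 6.5455

Set MRS = p_x/p_y: (6/x)/1 = p_x/p_y.
So x*(p_x,p_y) = 6·p_y/p_x, independent of income; and y* = (M − 6·p_y)/p_y.
At the given prices: x* = 6·3/2.75 = 6.5455.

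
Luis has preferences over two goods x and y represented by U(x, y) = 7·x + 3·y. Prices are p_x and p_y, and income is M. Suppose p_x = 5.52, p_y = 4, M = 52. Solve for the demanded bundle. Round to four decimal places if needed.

x* = 9.4203, y* = 0

Linear utility — the consumer picks whichever good has higher MU/price: 7/5.52 = 1.2681 vs 3/4 = 0.75.
x gives more utility per dollar, so spend all income on x: x* = M/p_x, y* = 0.
Numerically: x* = 9.4203, y* = 0.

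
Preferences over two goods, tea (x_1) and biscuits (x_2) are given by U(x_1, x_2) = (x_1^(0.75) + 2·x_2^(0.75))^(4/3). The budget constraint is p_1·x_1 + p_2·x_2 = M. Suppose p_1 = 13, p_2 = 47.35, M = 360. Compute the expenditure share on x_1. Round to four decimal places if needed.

share on x_1 = 0.7512

MRS = MU_x_1/MU_x_2 = (1/2)·(x_2/x_1)^(0.25). Set equal to p_1/p_2.
Hence x_2/x_1 = (2·p_1/p_2)^(1/(0.25)), i.e. raised to the 4 power.
With the ratio pinned down, the budget gives x_1* = M/(p_1 + p_2·(x_2/x_1)) and x_2* = (x_2/x_1)·x_1*.
Numerically x_2/x_1 = 0.09091, so x_1* = 360/(13 + 47.35·0.09091) = 20.8037 and x_2* = 0.09091·20.8037 = 1.8913.
Expenditure on x_1: 13·20.8037 = 270.4482; share = 0.7512.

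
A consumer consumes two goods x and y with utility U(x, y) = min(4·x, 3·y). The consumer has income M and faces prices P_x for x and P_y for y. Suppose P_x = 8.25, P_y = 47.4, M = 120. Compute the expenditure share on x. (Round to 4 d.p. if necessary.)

Leontief preferences: the optimum is at the kink where x/3 = y/4, i.e. y = (4/3)·x.
Budget: P_x·x + P_y·(4/3)·x = M, so (3·P_x + 4·P_y)·x = 3·M.
Demand: x*(P_x,P_y,M) = 3·M/(3·P_x + 4·P_y), y* = 4·M/(3·P_x + 4·P_y).
Here 3·8.25 + 4·47.4 = 214.35, giving x* = 1.6795 and y* = 2.2393.
Expenditure on x: 8.25·1.6795 = 13.8558; share = 0.1155.

share on x = 0.1155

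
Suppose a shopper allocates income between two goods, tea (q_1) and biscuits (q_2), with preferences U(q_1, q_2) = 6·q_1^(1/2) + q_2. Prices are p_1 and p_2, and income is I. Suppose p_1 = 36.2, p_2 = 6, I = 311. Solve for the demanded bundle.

q_1* = 0.2472, q_2* = 50.3416

Utility is quasi-linear in q_2; the FOC for q_1 is 3/√q_1 = p_1/p_2.
Thus q_1* = (3·p_2/p_1)² — independent of I — with the rest of income spent on q_2.
Plugging in: q_1* = (3·6/36.2)² = 0.2472, q_2* = 50.3416.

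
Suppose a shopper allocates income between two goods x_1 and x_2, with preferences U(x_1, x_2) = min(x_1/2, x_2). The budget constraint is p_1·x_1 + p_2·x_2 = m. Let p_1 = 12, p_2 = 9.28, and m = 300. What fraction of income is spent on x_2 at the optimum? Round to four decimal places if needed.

Leontief preferences: the optimum is at the kink where x_1/2 = x_2/1, i.e. x_2 = (1/2)·x_1.
Budget: p_1·x_1 + p_2·(1/2)·x_1 = m, so (2·p_1 + p_2)·x_1 = 2·m.
Demand: x_1*(p_1,p_2,m) = 2·m/(2·p_1 + p_2), x_2* = m/(2·p_1 + p_2).
Here 2·12 + 9.28 = 33.28, giving x_1* = 18.0288 and x_2* = 9.0144.
Expenditure on x_2: 9.28·9.0144 = 83.6538; share = 0.2788.

share on x_2 = 0.2788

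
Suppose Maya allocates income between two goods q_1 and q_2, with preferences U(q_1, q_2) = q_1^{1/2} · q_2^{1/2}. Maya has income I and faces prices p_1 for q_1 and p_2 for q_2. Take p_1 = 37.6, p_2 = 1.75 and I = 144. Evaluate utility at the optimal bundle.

MU_q_1/MU_q_2 = (0.5·q_2)/(0.5·q_1); tangency sets this equal to p_1/p_2.
Rearranging, p_2·q_2 = p_1·q_1. Substituting into the budget gives p_1·q_1·(1 + 1) = I.
Demand: q_1*(p_1,p_2,I) = 0.5·I/p_1 and q_2* = 0.5·I/p_2.
At p_1=37.6, p_2=1.75, I=144: q_1* = 0.5·144/37.6 = 1.9149, q_2* = 41.1429.
Utility at the optimum: U(1.9149, 41.1429) = 8.876.

V = 8.876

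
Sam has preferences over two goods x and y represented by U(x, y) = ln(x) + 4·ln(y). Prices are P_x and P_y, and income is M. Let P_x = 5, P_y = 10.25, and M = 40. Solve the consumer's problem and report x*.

x* = 1.6

Tangency: MRS = (1/4)·y/x = P_x/P_y.
So P_y·y = 4·P_x·x; combined with the budget, a share 0.2 of income goes to x.
Demand: x*(P_x,P_y,M) = 0.2·M/P_x and y* = 0.8·M/P_y.
At P_x=5, P_y=10.25, M=40: x* = 0.2·40/5 = 1.6.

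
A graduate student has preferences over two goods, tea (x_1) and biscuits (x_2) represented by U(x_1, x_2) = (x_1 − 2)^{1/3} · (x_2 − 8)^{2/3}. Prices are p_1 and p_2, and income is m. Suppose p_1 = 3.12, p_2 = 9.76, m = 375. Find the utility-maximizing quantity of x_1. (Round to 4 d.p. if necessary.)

x_1* = 33.0556

Substituting into the budget: x_1* = 2 + 1/3·(m − 2·p_1 − 8·p_2)/p_1, and x_2* = 8 + 2/3·(…)/p_2.
Discretionary income = 375 − 2·3.12 − 8·9.76 = 290.68; x_1* = 2 + 1/3·290.68/3.12 = 33.0556.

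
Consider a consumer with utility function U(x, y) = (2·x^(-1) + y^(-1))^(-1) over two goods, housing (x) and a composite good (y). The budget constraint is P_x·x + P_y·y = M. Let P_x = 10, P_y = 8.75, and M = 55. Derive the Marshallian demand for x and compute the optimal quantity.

MRS = MU_x/MU_y = 2·(y/x)^(2). Set equal to P_x/P_y.
Hence y/x = ((1/2)·P_x/P_y)^(1/(2)), i.e. raised to the 0.5 power.
Substitute y = (y/x)·x into the budget: x* = M/(P_x + P_y·(y/x)).
Numerically y/x = 0.755929, so x* = 55/(10 + 8.75·0.755929) = 3.3104.

x* = 3.3104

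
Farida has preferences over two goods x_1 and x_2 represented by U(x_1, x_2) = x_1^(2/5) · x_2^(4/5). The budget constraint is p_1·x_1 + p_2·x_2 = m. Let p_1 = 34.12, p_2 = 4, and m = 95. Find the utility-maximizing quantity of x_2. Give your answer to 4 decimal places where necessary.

x_2* = 15.8333

Demand: x_1*(p_1,p_2,m) = 1/3·m/p_1 and x_2* = 2/3·m/p_2.
At p_1=34.12, p_2=4, m=95: x_2* = 2/3·95/4 = 15.8333.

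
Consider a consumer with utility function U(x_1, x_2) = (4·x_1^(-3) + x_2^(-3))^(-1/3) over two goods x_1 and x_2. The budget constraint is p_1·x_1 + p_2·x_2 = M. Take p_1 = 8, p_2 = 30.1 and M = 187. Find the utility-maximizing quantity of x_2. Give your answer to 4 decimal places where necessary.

x_2* = 4.0779

MU_x_1 ∝ 4·x_1^(-4), MU_x_2 ∝ x_2^(-4), so MRS = 4·(x_2/x_1)^(4) = p_1/p_2.
Solve for the ratio: x_2/x_1 = [(1/4)·p_1/p_2]^(0.25).
Substitute x_2 = (x_2/x_1)·x_1 into the budget: x_1* = M/(p_1 + p_2·(x_2/x_1)).
Numerically x_2/x_1 = 0.50771, so x_1* = 187/(8 + 30.1·0.50771) = 8.0319 and x_2* = 0.50771·8.0319 = 4.0779.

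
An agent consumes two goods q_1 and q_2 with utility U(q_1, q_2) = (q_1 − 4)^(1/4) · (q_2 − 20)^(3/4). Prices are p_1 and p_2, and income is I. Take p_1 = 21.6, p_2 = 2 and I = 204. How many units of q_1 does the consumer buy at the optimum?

MRS = (1/3)·(q_2−20)/(q_1−4). Tangency with p_1/p_2 gives q_2−20 = 3·(p_1/p_2)·(q_1−4).
After buying the subsistence bundle (4, 20), a share 0.25 of the remaining income goes to q_1: q_1* = 4 + 0.25·(I − 4p_1 − 20p_2)/p_1.
Discretionary income = 204 − 4·21.6 − 20·2 = 77.6; q_1* = 4 + 0.25·77.6/21.6 = 4.8981.

q_1* = 4.8981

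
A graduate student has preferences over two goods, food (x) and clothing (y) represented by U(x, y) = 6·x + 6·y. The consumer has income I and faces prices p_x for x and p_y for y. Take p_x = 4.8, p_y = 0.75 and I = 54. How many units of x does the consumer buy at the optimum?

x* = 0

Perfect substitutes: compare marginal utility per dollar. 6/p_x vs 6/p_y → 1.25 vs 8.
y gives more utility per dollar, so spend all income on y: y* = I/p_y, x* = 0.
Numerically: x* = 0, y* = 72.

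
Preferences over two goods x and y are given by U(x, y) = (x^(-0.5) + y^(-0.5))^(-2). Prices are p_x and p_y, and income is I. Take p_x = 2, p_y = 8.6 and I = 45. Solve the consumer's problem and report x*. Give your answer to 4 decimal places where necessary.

x* = 8.5677

MRS = MU_x/MU_y = (y/x)^(1.5). Set equal to p_x/p_y.
Solve for the ratio: y/x = [p_x/p_y]^(2/3).
Substitute y = (y/x)·x into the budget: x* = I/(p_x + p_y·(y/x)).
Numerically y/x = 0.378171, so x* = 45/(2 + 8.6·0.378171) = 8.5677.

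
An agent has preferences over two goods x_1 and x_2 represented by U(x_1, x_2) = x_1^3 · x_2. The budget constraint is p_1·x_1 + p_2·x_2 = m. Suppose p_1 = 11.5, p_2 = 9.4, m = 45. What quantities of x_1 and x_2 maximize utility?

x_1* = 2.9348, x_2* = 1.1968

Tangency: MRS = 3·x_2/x_1 = p_1/p_2.
Rearranging, p_2·x_2 = (1/3)·p_1·x_1. Substituting into the budget gives p_1·x_1·(1 + (1/3)) = m.
Demand: x_1*(p_1,p_2,m) = 0.75·m/p_1 and x_2* = 0.25·m/p_2.
At p_1=11.5, p_2=9.4, m=45: x_1* = 0.75·45/11.5 = 2.9348, x_2* = 1.1968.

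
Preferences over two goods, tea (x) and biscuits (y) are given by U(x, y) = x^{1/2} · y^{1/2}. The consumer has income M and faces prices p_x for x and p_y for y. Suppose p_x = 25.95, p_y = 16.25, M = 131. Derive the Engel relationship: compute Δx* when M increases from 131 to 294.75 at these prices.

Δx* = 3.1551

Demand: x*(p_x,p_y,M) = 0.5·M/p_x and y* = 0.5·M/p_y.
At p_x=25.95, p_y=16.25, M=131: x* = 0.5·131/25.95 = 2.5241.
At M' = 294.75: x* = 5.6792. Change: 5.6792 − 2.5241 = 3.1551.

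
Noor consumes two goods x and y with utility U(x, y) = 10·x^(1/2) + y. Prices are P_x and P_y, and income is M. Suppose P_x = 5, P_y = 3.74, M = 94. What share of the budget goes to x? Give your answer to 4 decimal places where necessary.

Utility is quasi-linear in y; the FOC for x is 5/√x = P_x/P_y.
Thus x* = (5·P_y/P_x)² — independent of M — with the rest of income spent on y.
Plugging in: x* = (5·3.74/5)² = 13.9876, y* = 6.4337.
Expenditure on x: 5·13.9876 = 69.938; share = 0.744.

share on x = 0.744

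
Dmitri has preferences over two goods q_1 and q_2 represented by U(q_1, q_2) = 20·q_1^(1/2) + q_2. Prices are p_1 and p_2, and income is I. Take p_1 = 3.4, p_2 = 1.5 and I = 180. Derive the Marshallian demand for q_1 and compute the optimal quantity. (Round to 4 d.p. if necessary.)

Thus q_1* = (10·p_2/p_1)² — independent of I — with the rest of income spent on q_2.
Plugging in: q_1* = (10·1.5/3.4)² = 19.4637.

q_1* = 19.4637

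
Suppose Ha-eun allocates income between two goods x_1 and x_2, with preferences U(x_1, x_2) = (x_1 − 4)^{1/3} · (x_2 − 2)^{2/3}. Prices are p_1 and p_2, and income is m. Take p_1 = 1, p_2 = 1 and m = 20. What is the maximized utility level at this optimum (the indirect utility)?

MRS = (1/2)·(x_2−2)/(x_1−4). Tangency with p_1/p_2 gives x_2−2 = 2·(p_1/p_2)·(x_1−4).
After buying the subsistence bundle (4, 2), a share 1/3 of the remaining income goes to x_1: x_1* = 4 + 1/3·(m − 4p_1 − 2p_2)/p_1.
Discretionary income = 20 − 4·1 − 2·1 = 14; x_1* = 4 + 1/3·14/1 = 8.6667; x_2* = 2 + 2/3·14/1 = 11.3333.
Utility at the optimum: U(8.6667, 11.3333) = 7.4079.

V = 7.4079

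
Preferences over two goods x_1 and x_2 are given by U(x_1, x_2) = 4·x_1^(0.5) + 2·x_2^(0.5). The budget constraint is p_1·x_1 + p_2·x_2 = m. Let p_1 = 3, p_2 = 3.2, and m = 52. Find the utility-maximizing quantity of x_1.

x_1* = 14.0422

From the CES first-order condition, 2·(x_2/x_1)^(0.5) = p_1/p_2.
Hence x_2/x_1 = ((1/2)·p_1/p_2)^(1/(0.5)), i.e. raised to the 2 power.
With the ratio pinned down, the budget gives x_1* = m/(p_1 + p_2·(x_2/x_1)) and x_2* = (x_2/x_1)·x_1*.
Numerically x_2/x_1 = 0.219727, so x_1* = 52/(3 + 3.2·0.219727) = 14.0422.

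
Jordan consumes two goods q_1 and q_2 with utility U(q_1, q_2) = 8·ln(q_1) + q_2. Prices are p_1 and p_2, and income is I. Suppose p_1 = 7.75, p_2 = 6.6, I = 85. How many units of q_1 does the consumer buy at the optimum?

Set MRS = p_1/p_2: (8/q_1)/1 = p_1/p_2.
So q_1*(p_1,p_2) = 8·p_2/p_1, independent of income; and q_2* = (I − 8·p_2)/p_2.
At the given prices: q_1* = 8·6.6/7.75 = 6.8129.

q_1* = 6.8129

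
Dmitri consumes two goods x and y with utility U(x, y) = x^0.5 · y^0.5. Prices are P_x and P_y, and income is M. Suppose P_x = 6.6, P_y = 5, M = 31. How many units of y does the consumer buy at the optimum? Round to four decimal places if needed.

MU_x/MU_y = (0.5·y)/(0.5·x); tangency sets this equal to P_x/P_y.
Rearranging, P_y·y = P_x·x. Substituting into the budget gives P_x·x·(1 + 1) = M.
Demand: x*(P_x,P_y,M) = 0.5·M/P_x and y* = 0.5·M/P_y.
At P_x=6.6, P_y=5, M=31: y* = 0.5·31/5 = 3.1.

y* = 3.1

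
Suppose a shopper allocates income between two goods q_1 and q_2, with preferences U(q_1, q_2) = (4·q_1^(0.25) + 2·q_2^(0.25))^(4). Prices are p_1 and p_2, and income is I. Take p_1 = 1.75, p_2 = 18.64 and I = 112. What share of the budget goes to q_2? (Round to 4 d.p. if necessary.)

MU_q_1 ∝ 4·q_1^(-0.75), MU_q_2 ∝ 2·q_2^(-0.75), so MRS = 2·(q_2/q_1)^(0.75) = p_1/p_2.
Hence q_2/q_1 = ((1/2)·p_1/p_2)^(1/(0.75)), i.e. raised to the 4/3 power.
Substitute q_2 = (q_2/q_1)·q_1 into the budget: q_1* = I/(p_1 + p_2·(q_2/q_1)).
Numerically q_2/q_1 = 0.016934, so q_1* = 112/(1.75 + 18.64·0.016934) = 54.2204 and q_2* = 0.016934·54.2204 = 0.9181.
Expenditure on q_2: 18.64·0.9181 = 17.1143; share = 0.1528.

share on q_2 = 0.1528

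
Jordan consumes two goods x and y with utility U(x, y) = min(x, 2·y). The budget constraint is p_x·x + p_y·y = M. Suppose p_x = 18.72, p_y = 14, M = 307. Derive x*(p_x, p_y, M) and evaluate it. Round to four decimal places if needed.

Leontief preferences: the optimum is at the kink where x/2 = y/1, i.e. y = (1/2)·x.
Budget: p_x·x + p_y·(1/2)·x = M, so (2·p_x + p_y)·x = 2·M.
Demand: x*(p_x,p_y,M) = 2·M/(2·p_x + p_y), y* = M/(2·p_x + p_y).
Here 2·18.72 + 14 = 51.44, giving x* = 11.9362.

x* = 11.9362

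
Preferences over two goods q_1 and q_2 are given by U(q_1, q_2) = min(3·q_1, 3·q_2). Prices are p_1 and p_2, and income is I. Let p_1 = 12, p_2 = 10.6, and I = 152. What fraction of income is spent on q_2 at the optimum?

share on q_2 = 0.469

Demand: q_1*(p_1,p_2,I) = 3·I/(3·p_1 + 3·p_2), q_2* = 3·I/(3·p_1 + 3·p_2).
Here 3·12 + 3·10.6 = 67.8, giving q_1* = 6.7257 and q_2* = 6.7257.
Expenditure on q_2: 10.6·6.7257 = 71.292; share = 0.469.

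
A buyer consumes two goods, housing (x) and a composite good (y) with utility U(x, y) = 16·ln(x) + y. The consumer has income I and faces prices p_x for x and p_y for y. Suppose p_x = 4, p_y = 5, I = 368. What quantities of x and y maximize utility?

So x*(p_x,p_y) = 16·p_y/p_x, independent of income; and y* = (I − 16·p_y)/p_y.
At the given prices: x* = 16·5/4 = 20, and y* = 57.6.

x* = 20, y* = 57.6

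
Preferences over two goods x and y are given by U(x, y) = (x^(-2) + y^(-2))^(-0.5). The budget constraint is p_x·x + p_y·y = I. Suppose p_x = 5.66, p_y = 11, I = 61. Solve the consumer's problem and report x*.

x* = 4.2143

MRS = MU_x/MU_y = (y/x)^(3). Set equal to p_x/p_y.
Solve for the ratio: y/x = [p_x/p_y]^(1/3).
Substitute y = (y/x)·x into the budget: x* = I/(p_x + p_y·(y/x)).
Numerically y/x = 0.801324, so x* = 61/(5.66 + 11·0.801324) = 4.2143.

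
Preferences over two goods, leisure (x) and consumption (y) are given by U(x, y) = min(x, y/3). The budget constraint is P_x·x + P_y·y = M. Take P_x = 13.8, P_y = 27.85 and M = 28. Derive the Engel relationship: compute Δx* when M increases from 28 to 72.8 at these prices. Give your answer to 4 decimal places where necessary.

With perfect complements, no substitution: consume in ratio x:y = 1:3.
Budget: P_x·x + P_y·3·x = M, so (P_x + 3·P_y)·x = M.
Demand: x*(P_x,P_y,M) = M/(P_x + 3·P_y), y* = 3·M/(P_x + 3·P_y).
Here 13.8 + 3·27.85 = 97.35, giving x* = 0.2876.
At M' = 72.8: x* = 0.7478. Change: 0.7478 − 0.2876 = 0.4602.

Δx* = 0.4602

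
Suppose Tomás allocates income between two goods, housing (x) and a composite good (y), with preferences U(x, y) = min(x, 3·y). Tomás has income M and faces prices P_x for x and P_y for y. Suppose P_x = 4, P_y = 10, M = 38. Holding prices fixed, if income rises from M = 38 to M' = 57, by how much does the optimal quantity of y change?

Leontief preferences: the optimum is at the kink where x/3 = y/1, i.e. y = (1/3)·x.
Budget: P_x·x + P_y·(1/3)·x = M, so (3·P_x + P_y)·x = 3·M.
Demand: x*(P_x,P_y,M) = 3·M/(3·P_x + P_y), y* = M/(3·P_x + P_y).
Here 3·4 + 10 = 22, giving y* = 1.7273.
At M' = 57: y* = 2.5909. Change: 2.5909 − 1.7273 = 0.8636.

Δy* = 0.8636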